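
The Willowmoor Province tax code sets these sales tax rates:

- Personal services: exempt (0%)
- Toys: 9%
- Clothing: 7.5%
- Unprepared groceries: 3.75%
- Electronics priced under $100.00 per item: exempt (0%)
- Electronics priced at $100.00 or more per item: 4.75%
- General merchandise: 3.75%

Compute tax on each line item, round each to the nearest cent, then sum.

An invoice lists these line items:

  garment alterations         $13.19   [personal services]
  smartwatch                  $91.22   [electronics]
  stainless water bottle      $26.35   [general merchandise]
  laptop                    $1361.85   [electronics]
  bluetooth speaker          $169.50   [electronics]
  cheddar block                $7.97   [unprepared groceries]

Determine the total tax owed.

Garment alterations $13.19: personal services → 0% → $0.00
Smartwatch $91.22: electronics, under $100.00 → 0% → $0.00
Stainless water bottle $26.35: general merchandise → 3.75% → $0.99
Laptop $1361.85: electronics, $100.00 or more → 4.75% → $64.69
Bluetooth speaker $169.50: electronics, $100.00 or more → 4.75% → $8.05
Cheddar block $7.97: unprepared groceries → 3.75% → $0.30
Total tax = $0.99 + $64.69 + $8.05 + $0.30 = $74.03

$74.03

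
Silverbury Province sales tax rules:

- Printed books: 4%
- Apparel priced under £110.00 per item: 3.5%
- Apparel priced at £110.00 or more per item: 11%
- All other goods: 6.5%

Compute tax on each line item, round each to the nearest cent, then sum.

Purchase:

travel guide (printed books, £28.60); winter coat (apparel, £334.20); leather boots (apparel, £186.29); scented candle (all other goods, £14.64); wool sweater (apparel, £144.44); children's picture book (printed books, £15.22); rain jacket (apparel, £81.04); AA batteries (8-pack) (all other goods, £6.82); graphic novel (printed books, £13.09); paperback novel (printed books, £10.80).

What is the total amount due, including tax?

Travel guide £28.60: printed books → 4% → £1.14
Winter coat £334.20: apparel, £110.00 or more → 11% → £36.76
Leather boots £186.29: apparel, £110.00 or more → 11% → £20.49
Scented candle £14.64: all other goods → 6.5% → £0.95
Wool sweater £144.44: apparel, £110.00 or more → 11% → £15.89
Children's picture book £15.22: printed books → 4% → £0.61
Rain jacket £81.04: apparel, under £110.00 → 3.5% → £2.84
AA batteries (8-pack) £6.82: all other goods → 6.5% → £0.44
Graphic novel £13.09: printed books → 4% → £0.52
Paperback novel £10.80: printed books → 4% → £0.43
Subtotal = £835.14; tax = £80.07; total due = £915.21

£915.21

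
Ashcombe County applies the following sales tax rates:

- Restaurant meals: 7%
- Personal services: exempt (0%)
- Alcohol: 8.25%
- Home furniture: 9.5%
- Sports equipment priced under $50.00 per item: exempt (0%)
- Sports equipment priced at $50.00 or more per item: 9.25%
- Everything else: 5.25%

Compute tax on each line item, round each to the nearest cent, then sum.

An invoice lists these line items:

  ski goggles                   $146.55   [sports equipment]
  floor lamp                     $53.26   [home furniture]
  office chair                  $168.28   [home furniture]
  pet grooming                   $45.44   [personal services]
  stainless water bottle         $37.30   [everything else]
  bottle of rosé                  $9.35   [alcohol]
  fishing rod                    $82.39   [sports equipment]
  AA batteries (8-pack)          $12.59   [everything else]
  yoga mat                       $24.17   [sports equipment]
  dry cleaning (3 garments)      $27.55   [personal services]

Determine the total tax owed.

$45.62

Ski goggles $146.55: sports equipment, $50.00 or more → 9.25% → $13.56
Floor lamp $53.26: home furniture → 9.5% → $5.06
Office chair $168.28: home furniture → 9.5% → $15.99
Pet grooming $45.44: personal services → 0% → $0.00
Stainless water bottle $37.30: everything else → 5.25% → $1.96
Bottle of rosé $9.35: alcohol → 8.25% → $0.77
Fishing rod $82.39: sports equipment, $50.00 or more → 9.25% → $7.62
AA batteries (8-pack) $12.59: everything else → 5.25% → $0.66
Yoga mat $24.17: sports equipment, under $50.00 → 0% → $0.00
Dry cleaning (3 garments) $27.55: personal services → 0% → $0.00
Total tax = $13.56 + $5.06 + $15.99 + $1.96 + $0.77 + $7.62 + $0.66 = $45.62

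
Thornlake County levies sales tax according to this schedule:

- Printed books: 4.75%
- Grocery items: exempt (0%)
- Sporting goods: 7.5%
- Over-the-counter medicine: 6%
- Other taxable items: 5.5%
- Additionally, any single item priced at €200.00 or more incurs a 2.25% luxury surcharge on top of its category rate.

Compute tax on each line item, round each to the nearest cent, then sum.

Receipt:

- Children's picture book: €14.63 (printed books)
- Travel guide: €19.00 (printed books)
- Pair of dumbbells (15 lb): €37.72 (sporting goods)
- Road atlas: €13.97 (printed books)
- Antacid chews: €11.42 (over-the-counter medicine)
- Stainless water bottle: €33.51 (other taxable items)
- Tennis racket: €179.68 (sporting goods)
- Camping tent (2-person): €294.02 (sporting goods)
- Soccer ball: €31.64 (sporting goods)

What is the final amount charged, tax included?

€687.72

Children's picture book €14.63: printed books → 4.75% → €0.69
Travel guide €19.00: printed books → 4.75% → €0.90
Pair of dumbbells (15 lb) €37.72: sporting goods → 7.5% → €2.83
Road atlas €13.97: printed books → 4.75% → €0.66
Antacid chews €11.42: over-the-counter medicine → 6% → €0.69
Stainless water bottle €33.51: other taxable items → 5.5% → €1.84
Tennis racket €179.68: sporting goods → 7.5% → €13.48
Camping tent (2-person) €294.02: sporting goods → 7.5% + 2.25% surcharge = 9.75% → €28.67
Soccer ball €31.64: sporting goods → 7.5% → €2.37
Subtotal = €635.59; tax = €52.13; total due = €687.72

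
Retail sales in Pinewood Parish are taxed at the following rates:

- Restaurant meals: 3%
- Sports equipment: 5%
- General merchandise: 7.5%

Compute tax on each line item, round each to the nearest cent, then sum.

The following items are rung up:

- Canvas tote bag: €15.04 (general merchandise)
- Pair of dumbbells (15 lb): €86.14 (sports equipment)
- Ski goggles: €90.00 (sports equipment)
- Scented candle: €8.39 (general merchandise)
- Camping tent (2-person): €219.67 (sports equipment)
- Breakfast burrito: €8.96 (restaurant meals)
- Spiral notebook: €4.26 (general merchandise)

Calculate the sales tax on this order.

Canvas tote bag €15.04: general merchandise → 7.5% → €1.13
Pair of dumbbells (15 lb) €86.14: sports equipment → 5% → €4.31
Ski goggles €90.00: sports equipment → 5% → €4.50
Scented candle €8.39: general merchandise → 7.5% → €0.63
Camping tent (2-person) €219.67: sports equipment → 5% → €10.98
Breakfast burrito €8.96: restaurant meals → 3% → €0.27
Spiral notebook €4.26: general merchandise → 7.5% → €0.32
Total tax = €1.13 + €4.31 + €4.50 + €0.63 + €10.98 + €0.27 + €0.32 = €22.14

€22.14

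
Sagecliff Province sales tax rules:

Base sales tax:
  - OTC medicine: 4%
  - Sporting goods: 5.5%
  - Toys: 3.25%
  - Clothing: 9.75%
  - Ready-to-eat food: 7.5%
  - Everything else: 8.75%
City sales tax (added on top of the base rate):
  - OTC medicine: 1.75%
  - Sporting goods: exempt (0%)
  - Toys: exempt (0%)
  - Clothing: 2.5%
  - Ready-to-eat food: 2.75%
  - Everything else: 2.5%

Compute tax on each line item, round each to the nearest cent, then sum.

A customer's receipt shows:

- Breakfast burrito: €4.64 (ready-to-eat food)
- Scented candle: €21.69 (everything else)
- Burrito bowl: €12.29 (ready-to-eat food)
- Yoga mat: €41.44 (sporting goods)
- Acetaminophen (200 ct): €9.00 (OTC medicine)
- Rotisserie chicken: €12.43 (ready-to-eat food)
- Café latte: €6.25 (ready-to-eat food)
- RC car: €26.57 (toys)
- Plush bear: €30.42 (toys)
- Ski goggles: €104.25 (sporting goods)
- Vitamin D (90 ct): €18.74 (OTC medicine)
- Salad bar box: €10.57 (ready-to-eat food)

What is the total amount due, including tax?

€316.92

Breakfast burrito €4.64: ready-to-eat food → 7.5% + 2.75% city = 10.25% → €0.48
Scented candle €21.69: everything else → 8.75% + 2.5% city = 11.25% → €2.44
Burrito bowl €12.29: ready-to-eat food → 7.5% + 2.75% city = 10.25% → €1.26
Yoga mat €41.44: sporting goods → 5.5% + 0% city = 5.5% → €2.28
Acetaminophen (200 ct) €9.00: OTC medicine → 4% + 1.75% city = 5.75% → €0.52
Rotisserie chicken €12.43: ready-to-eat food → 7.5% + 2.75% city = 10.25% → €1.27
Café latte €6.25: ready-to-eat food → 7.5% + 2.75% city = 10.25% → €0.64
RC car €26.57: toys → 3.25% + 0% city = 3.25% → €0.86
Plush bear €30.42: toys → 3.25% + 0% city = 3.25% → €0.99
Ski goggles €104.25: sporting goods → 5.5% + 0% city = 5.5% → €5.73
Vitamin D (90 ct) €18.74: OTC medicine → 4% + 1.75% city = 5.75% → €1.08
Salad bar box €10.57: ready-to-eat food → 7.5% + 2.75% city = 10.25% → €1.08
Subtotal = €298.29; tax = €18.63; total due = €316.92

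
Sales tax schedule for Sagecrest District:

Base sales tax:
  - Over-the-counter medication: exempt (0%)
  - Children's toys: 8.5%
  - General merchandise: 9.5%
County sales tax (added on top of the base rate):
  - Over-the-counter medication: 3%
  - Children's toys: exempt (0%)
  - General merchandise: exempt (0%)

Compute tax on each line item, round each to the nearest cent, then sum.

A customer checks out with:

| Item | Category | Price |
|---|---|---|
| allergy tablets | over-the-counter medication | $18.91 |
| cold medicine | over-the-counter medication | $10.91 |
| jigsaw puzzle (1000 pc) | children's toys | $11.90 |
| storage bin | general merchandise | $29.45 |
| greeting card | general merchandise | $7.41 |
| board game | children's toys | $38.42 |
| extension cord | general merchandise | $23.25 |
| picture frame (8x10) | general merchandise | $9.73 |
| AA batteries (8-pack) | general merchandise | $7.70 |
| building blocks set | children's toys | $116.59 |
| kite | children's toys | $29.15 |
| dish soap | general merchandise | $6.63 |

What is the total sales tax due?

$25.56

Allergy tablets $18.91: over-the-counter medication → 0% + 3% county = 3% → $0.57
Cold medicine $10.91: over-the-counter medication → 0% + 3% county = 3% → $0.33
Jigsaw puzzle (1000 pc) $11.90: children's toys → 8.5% + 0% county = 8.5% → $1.01
Storage bin $29.45: general merchandise → 9.5% + 0% county = 9.5% → $2.80
Greeting card $7.41: general merchandise → 9.5% + 0% county = 9.5% → $0.70
Board game $38.42: children's toys → 8.5% + 0% county = 8.5% → $3.27
Extension cord $23.25: general merchandise → 9.5% + 0% county = 9.5% → $2.21
Picture frame (8x10) $9.73: general merchandise → 9.5% + 0% county = 9.5% → $0.92
AA batteries (8-pack) $7.70: general merchandise → 9.5% + 0% county = 9.5% → $0.73
Building blocks set $116.59: children's toys → 8.5% + 0% county = 8.5% → $9.91
Kite $29.15: children's toys → 8.5% + 0% county = 8.5% → $2.48
Dish soap $6.63: general merchandise → 9.5% + 0% county = 9.5% → $0.63
Total tax = $0.57 + $0.33 + $1.01 + $2.80 + $0.70 + $3.27 + $2.21 + $0.92 + $0.73 + $9.91 + $2.48 + $0.63 = $25.56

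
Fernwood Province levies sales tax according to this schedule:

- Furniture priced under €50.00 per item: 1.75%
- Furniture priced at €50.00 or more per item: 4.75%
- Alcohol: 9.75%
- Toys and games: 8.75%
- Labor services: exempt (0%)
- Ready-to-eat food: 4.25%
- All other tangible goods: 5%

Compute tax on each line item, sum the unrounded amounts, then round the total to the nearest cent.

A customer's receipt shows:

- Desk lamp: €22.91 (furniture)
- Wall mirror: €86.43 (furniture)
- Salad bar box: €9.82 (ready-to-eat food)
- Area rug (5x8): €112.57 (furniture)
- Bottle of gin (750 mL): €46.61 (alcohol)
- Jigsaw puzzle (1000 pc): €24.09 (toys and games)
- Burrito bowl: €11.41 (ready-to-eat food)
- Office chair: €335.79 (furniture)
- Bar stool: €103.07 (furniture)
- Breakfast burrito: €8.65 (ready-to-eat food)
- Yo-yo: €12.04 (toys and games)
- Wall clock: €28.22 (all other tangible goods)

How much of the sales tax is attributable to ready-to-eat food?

€1.27

Salad bar box €9.82: ready-to-eat food → 4.25% → €0.41735
Burrito bowl €11.41: ready-to-eat food → 4.25% → €0.484925
Breakfast burrito €8.65: ready-to-eat food → 4.25% → €0.367625
Tax on ready-to-eat food: unrounded sum = €1.2699 → €1.27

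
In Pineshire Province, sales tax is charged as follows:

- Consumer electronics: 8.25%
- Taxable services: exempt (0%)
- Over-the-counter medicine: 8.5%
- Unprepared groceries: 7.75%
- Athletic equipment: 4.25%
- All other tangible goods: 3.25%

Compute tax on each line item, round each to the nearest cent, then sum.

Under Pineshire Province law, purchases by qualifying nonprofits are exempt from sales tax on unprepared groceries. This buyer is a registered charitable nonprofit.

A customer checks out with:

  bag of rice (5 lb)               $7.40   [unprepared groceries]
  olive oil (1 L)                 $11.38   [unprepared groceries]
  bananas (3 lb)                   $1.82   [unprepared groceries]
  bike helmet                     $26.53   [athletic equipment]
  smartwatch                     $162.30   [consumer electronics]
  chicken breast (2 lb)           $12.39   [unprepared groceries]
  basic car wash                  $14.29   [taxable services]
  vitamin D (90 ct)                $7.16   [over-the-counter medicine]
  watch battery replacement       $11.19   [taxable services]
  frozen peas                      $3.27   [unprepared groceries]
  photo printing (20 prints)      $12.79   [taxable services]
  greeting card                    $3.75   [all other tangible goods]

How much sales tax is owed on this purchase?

$15.25

Bag of rice (5 lb) $7.40: unprepared groceries, buyer-exempt → 0% → $0.00
Olive oil (1 L) $11.38: unprepared groceries, buyer-exempt → 0% → $0.00
Bananas (3 lb) $1.82: unprepared groceries, buyer-exempt → 0% → $0.00
Bike helmet $26.53: athletic equipment → 4.25% → $1.13
Smartwatch $162.30: consumer electronics → 8.25% → $13.39
Chicken breast (2 lb) $12.39: unprepared groceries, buyer-exempt → 0% → $0.00
Basic car wash $14.29: taxable services → 0% → $0.00
Vitamin D (90 ct) $7.16: over-the-counter medicine → 8.5% → $0.61
Watch battery replacement $11.19: taxable services → 0% → $0.00
Frozen peas $3.27: unprepared groceries, buyer-exempt → 0% → $0.00
Photo printing (20 prints) $12.79: taxable services → 0% → $0.00
Greeting card $3.75: all other tangible goods → 3.25% → $0.12
Total tax = $1.13 + $13.39 + $0.61 + $0.12 = $15.25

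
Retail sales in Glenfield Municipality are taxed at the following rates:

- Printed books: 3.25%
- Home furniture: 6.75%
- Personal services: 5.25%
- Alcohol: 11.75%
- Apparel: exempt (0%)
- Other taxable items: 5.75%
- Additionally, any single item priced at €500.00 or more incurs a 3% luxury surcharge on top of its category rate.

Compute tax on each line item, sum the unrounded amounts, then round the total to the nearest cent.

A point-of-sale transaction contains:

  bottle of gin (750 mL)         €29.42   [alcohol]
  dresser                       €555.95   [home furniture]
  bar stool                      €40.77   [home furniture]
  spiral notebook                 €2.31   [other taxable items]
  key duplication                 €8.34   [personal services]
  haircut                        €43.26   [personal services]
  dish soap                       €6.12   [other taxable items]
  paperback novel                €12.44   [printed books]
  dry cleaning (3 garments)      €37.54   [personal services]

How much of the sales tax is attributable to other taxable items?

€0.48

Spiral notebook €2.31: other taxable items → 5.75% → €0.132825
Dish soap €6.12: other taxable items → 5.75% → €0.3519
Tax on other taxable items: unrounded sum = €0.484725 → €0.48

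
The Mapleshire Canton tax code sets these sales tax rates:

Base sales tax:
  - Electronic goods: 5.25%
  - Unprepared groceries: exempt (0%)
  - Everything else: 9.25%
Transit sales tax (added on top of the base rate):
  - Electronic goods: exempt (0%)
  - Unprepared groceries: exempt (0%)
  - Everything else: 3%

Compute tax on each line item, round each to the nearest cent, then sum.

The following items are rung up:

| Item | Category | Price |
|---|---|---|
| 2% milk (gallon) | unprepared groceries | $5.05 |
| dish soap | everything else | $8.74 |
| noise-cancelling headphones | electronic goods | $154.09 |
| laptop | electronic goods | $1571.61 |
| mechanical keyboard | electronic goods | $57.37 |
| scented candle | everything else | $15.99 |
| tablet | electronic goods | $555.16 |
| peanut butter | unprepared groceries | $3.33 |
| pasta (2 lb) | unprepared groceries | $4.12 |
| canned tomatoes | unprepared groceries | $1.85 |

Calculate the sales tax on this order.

2% milk (gallon) $5.05: unprepared groceries → 0% + 0% transit = 0% → $0.00
Dish soap $8.74: everything else → 9.25% + 3% transit = 12.25% → $1.07
Noise-cancelling headphones $154.09: electronic goods → 5.25% + 0% transit = 5.25% → $8.09
Laptop $1571.61: electronic goods → 5.25% + 0% transit = 5.25% → $82.51
Mechanical keyboard $57.37: electronic goods → 5.25% + 0% transit = 5.25% → $3.01
Scented candle $15.99: everything else → 9.25% + 3% transit = 12.25% → $1.96
Tablet $555.16: electronic goods → 5.25% + 0% transit = 5.25% → $29.15
Peanut butter $3.33: unprepared groceries → 0% + 0% transit = 0% → $0.00
Pasta (2 lb) $4.12: unprepared groceries → 0% + 0% transit = 0% → $0.00
Canned tomatoes $1.85: unprepared groceries → 0% + 0% transit = 0% → $0.00
Total tax = $1.07 + $8.09 + $82.51 + $3.01 + $1.96 + $29.15 = $125.79

$125.79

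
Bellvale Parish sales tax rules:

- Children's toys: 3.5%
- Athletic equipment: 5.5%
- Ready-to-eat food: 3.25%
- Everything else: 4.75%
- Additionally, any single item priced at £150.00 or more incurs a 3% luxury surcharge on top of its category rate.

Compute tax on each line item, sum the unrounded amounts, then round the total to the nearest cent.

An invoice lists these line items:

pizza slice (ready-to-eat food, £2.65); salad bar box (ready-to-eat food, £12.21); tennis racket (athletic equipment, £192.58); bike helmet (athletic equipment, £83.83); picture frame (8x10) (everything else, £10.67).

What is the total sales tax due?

Pizza slice £2.65: ready-to-eat food → 3.25% → £0.086125
Salad bar box £12.21: ready-to-eat food → 3.25% → £0.396825
Tennis racket £192.58: athletic equipment → 5.5% + 3% surcharge = 8.5% → £16.3693
Bike helmet £83.83: athletic equipment → 5.5% → £4.61065
Picture frame (8x10) £10.67: everything else → 4.75% → £0.506825
Unrounded tax sum = £21.969725 → £21.97

£21.97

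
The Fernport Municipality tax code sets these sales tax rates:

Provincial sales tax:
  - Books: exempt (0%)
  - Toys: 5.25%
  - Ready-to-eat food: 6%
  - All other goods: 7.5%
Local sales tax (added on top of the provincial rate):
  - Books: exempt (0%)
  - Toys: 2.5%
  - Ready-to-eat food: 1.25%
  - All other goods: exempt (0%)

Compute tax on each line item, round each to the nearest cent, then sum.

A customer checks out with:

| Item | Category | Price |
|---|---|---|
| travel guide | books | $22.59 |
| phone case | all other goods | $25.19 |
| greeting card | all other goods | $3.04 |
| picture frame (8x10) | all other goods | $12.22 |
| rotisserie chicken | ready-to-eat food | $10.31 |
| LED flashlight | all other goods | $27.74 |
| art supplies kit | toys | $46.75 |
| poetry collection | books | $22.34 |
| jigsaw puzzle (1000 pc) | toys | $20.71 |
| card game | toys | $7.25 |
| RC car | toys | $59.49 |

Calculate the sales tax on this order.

Travel guide $22.59: books → 0% + 0% local = 0% → $0.00
Phone case $25.19: all other goods → 7.5% + 0% local = 7.5% → $1.89
Greeting card $3.04: all other goods → 7.5% + 0% local = 7.5% → $0.23
Picture frame (8x10) $12.22: all other goods → 7.5% + 0% local = 7.5% → $0.92
Rotisserie chicken $10.31: ready-to-eat food → 6% + 1.25% local = 7.25% → $0.75
LED flashlight $27.74: all other goods → 7.5% + 0% local = 7.5% → $2.08
Art supplies kit $46.75: toys → 5.25% + 2.5% local = 7.75% → $3.62
Poetry collection $22.34: books → 0% + 0% local = 0% → $0.00
Jigsaw puzzle (1000 pc) $20.71: toys → 5.25% + 2.5% local = 7.75% → $1.61
Card game $7.25: toys → 5.25% + 2.5% local = 7.75% → $0.56
RC car $59.49: toys → 5.25% + 2.5% local = 7.75% → $4.61
Total tax = $1.89 + $0.23 + $0.92 + $0.75 + $2.08 + $3.62 + $1.61 + $0.56 + $4.61 = $16.27

$16.27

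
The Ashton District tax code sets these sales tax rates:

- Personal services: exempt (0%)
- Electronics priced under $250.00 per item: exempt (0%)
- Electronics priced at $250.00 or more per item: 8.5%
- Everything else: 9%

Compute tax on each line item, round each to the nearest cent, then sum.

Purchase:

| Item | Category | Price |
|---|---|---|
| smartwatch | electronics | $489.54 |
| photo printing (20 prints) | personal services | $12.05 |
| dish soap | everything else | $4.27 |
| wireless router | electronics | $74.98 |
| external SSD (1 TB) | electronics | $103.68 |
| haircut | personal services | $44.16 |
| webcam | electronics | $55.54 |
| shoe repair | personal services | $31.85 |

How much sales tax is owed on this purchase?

$41.99

Smartwatch $489.54: electronics, $250.00 or more → 8.5% → $41.61
Photo printing (20 prints) $12.05: personal services → 0% → $0.00
Dish soap $4.27: everything else → 9% → $0.38
Wireless router $74.98: electronics, under $250.00 → 0% → $0.00
External SSD (1 TB) $103.68: electronics, under $250.00 → 0% → $0.00
Haircut $44.16: personal services → 0% → $0.00
Webcam $55.54: electronics, under $250.00 → 0% → $0.00
Shoe repair $31.85: personal services → 0% → $0.00
Total tax = $41.61 + $0.38 = $41.99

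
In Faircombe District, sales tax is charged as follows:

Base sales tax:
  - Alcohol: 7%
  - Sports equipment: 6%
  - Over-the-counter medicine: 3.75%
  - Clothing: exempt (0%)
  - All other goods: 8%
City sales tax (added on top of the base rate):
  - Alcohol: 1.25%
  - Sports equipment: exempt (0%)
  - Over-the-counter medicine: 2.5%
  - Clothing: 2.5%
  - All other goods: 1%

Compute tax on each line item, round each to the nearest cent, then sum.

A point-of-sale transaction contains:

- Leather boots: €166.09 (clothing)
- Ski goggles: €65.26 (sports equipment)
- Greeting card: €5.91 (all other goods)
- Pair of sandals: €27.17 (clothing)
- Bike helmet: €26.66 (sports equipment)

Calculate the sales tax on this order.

Leather boots €166.09: clothing → 0% + 2.5% city = 2.5% → €4.15
Ski goggles €65.26: sports equipment → 6% + 0% city = 6% → €3.92
Greeting card €5.91: all other goods → 8% + 1% city = 9% → €0.53
Pair of sandals €27.17: clothing → 0% + 2.5% city = 2.5% → €0.68
Bike helmet €26.66: sports equipment → 6% + 0% city = 6% → €1.60
Total tax = €4.15 + €3.92 + €0.53 + €0.68 + €1.60 = €10.88

€10.88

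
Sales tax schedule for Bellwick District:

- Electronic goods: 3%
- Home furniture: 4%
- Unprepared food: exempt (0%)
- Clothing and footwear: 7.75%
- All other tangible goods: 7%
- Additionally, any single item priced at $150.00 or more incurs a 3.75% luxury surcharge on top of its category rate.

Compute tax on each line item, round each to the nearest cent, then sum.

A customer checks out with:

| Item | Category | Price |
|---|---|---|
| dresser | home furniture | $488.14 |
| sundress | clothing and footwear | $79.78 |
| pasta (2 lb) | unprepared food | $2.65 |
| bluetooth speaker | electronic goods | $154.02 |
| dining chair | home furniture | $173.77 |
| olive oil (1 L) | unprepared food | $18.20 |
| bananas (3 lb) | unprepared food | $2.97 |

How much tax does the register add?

Dresser $488.14: home furniture → 4% + 3.75% surcharge = 7.75% → $37.83
Sundress $79.78: clothing and footwear → 7.75% → $6.18
Pasta (2 lb) $2.65: unprepared food → 0% → $0.00
Bluetooth speaker $154.02: electronic goods → 3% + 3.75% surcharge = 6.75% → $10.40
Dining chair $173.77: home furniture → 4% + 3.75% surcharge = 7.75% → $13.47
Olive oil (1 L) $18.20: unprepared food → 0% → $0.00
Bananas (3 lb) $2.97: unprepared food → 0% → $0.00
Total tax = $37.83 + $6.18 + $10.40 + $13.47 = $67.88

$67.88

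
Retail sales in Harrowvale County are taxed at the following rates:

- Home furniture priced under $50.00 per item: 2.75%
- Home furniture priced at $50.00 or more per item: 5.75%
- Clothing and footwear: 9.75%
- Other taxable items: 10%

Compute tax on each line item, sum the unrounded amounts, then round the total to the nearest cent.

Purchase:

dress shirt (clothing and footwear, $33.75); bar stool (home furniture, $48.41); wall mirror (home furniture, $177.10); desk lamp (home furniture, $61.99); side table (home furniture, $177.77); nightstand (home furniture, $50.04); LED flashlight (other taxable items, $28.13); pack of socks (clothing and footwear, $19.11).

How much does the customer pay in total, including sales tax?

Dress shirt $33.75: clothing and footwear → 9.75% → $3.290625
Bar stool $48.41: home furniture, under $50.00 → 2.75% → $1.331275
Wall mirror $177.10: home furniture, $50.00 or more → 5.75% → $10.18325
Desk lamp $61.99: home furniture, $50.00 or more → 5.75% → $3.564425
Side table $177.77: home furniture, $50.00 or more → 5.75% → $10.221775
Nightstand $50.04: home furniture, $50.00 or more → 5.75% → $2.8773
LED flashlight $28.13: other taxable items → 10% → $2.813
Pack of socks $19.11: clothing and footwear → 9.75% → $1.863225
Subtotal = $596.30; unrounded tax = $36.144875 → $36.14; total due = $632.44

$632.44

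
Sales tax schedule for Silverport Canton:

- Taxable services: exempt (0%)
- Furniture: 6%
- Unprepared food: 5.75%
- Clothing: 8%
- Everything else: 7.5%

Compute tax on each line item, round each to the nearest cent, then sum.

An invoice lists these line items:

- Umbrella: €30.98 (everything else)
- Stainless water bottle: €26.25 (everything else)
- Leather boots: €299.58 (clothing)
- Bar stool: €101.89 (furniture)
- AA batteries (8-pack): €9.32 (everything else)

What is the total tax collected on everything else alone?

Umbrella €30.98: everything else → 7.5% → €2.32
Stainless water bottle €26.25: everything else → 7.5% → €1.97
AA batteries (8-pack) €9.32: everything else → 7.5% → €0.70
Tax on everything else = €2.32 + €1.97 + €0.70 = €4.99

€4.99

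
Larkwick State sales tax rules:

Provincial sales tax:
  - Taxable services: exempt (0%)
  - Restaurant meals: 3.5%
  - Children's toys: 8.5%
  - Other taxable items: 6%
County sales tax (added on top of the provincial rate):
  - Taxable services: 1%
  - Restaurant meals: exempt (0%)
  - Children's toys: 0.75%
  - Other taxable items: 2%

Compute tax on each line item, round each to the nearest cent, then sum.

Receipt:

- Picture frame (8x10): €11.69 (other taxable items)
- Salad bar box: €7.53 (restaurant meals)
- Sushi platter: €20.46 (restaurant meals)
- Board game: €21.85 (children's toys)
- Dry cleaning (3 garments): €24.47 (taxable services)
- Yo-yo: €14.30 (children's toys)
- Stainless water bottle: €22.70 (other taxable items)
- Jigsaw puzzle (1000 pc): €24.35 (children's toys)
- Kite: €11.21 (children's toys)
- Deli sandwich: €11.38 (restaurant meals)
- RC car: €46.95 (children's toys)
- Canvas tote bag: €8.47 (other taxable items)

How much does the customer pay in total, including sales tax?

€241.39

Picture frame (8x10) €11.69: other taxable items → 6% + 2% county = 8% → €0.94
Salad bar box €7.53: restaurant meals → 3.5% + 0% county = 3.5% → €0.26
Sushi platter €20.46: restaurant meals → 3.5% + 0% county = 3.5% → €0.72
Board game €21.85: children's toys → 8.5% + 0.75% county = 9.25% → €2.02
Dry cleaning (3 garments) €24.47: taxable services → 0% + 1% county = 1% → €0.24
Yo-yo €14.30: children's toys → 8.5% + 0.75% county = 9.25% → €1.32
Stainless water bottle €22.70: other taxable items → 6% + 2% county = 8% → €1.82
Jigsaw puzzle (1000 pc) €24.35: children's toys → 8.5% + 0.75% county = 9.25% → €2.25
Kite €11.21: children's toys → 8.5% + 0.75% county = 9.25% → €1.04
Deli sandwich €11.38: restaurant meals → 3.5% + 0% county = 3.5% → €0.40
RC car €46.95: children's toys → 8.5% + 0.75% county = 9.25% → €4.34
Canvas tote bag €8.47: other taxable items → 6% + 2% county = 8% → €0.68
Subtotal = €225.36; tax = €16.03; total due = €241.39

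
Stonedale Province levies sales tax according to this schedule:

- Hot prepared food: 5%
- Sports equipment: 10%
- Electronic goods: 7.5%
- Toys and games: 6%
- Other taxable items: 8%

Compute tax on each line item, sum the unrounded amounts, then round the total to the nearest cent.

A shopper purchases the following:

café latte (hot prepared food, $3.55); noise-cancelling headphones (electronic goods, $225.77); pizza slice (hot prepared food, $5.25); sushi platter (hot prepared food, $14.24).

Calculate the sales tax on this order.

$18.08

Café latte $3.55: hot prepared food → 5% → $0.1775
Noise-cancelling headphones $225.77: electronic goods → 7.5% → $16.93275
Pizza slice $5.25: hot prepared food → 5% → $0.2625
Sushi platter $14.24: hot prepared food → 5% → $0.712
Unrounded tax sum = $18.08475 → $18.08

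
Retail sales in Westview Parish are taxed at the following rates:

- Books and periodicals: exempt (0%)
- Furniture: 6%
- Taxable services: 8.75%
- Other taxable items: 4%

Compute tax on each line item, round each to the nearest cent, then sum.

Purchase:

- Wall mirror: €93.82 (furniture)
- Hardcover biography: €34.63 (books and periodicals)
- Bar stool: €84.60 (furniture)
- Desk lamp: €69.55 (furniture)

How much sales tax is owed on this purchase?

Wall mirror €93.82: furniture → 6% → €5.63
Hardcover biography €34.63: books and periodicals → 0% → €0.00
Bar stool €84.60: furniture → 6% → €5.08
Desk lamp €69.55: furniture → 6% → €4.17
Total tax = €5.63 + €5.08 + €4.17 = €14.88

€14.88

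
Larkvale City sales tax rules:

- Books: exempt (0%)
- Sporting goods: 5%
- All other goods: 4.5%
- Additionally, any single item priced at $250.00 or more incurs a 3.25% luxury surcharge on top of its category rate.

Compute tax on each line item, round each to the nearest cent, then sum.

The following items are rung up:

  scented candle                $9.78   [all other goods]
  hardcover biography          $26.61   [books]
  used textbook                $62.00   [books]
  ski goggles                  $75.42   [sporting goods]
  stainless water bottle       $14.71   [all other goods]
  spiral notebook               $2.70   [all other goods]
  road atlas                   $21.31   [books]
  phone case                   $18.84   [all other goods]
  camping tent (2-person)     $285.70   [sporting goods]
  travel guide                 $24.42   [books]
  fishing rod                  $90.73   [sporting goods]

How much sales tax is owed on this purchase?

Scented candle $9.78: all other goods → 4.5% → $0.44
Hardcover biography $26.61: books → 0% → $0.00
Used textbook $62.00: books → 0% → $0.00
Ski goggles $75.42: sporting goods → 5% → $3.77
Stainless water bottle $14.71: all other goods → 4.5% → $0.66
Spiral notebook $2.70: all other goods → 4.5% → $0.12
Road atlas $21.31: books → 0% → $0.00
Phone case $18.84: all other goods → 4.5% → $0.85
Camping tent (2-person) $285.70: sporting goods → 5% + 3.25% surcharge = 8.25% → $23.57
Travel guide $24.42: books → 0% → $0.00
Fishing rod $90.73: sporting goods → 5% → $4.54
Total tax = $0.44 + $3.77 + $0.66 + $0.12 + $0.85 + $23.57 + $4.54 = $33.95

$33.95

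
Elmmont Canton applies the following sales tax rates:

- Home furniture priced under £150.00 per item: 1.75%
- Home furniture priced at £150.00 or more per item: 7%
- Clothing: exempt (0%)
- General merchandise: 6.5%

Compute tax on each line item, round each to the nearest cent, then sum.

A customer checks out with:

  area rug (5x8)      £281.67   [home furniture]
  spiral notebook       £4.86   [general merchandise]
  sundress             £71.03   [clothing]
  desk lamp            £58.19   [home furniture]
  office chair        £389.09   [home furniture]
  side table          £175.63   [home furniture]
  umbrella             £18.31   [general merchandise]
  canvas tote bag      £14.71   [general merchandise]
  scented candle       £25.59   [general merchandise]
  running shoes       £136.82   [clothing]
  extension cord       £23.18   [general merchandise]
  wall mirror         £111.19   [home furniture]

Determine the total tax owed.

£67.86

Area rug (5x8) £281.67: home furniture, £150.00 or more → 7% → £19.72
Spiral notebook £4.86: general merchandise → 6.5% → £0.32
Sundress £71.03: clothing → 0% → £0.00
Desk lamp £58.19: home furniture, under £150.00 → 1.75% → £1.02
Office chair £389.09: home furniture, £150.00 or more → 7% → £27.24
Side table £175.63: home furniture, £150.00 or more → 7% → £12.29
Umbrella £18.31: general merchandise → 6.5% → £1.19
Canvas tote bag £14.71: general merchandise → 6.5% → £0.96
Scented candle £25.59: general merchandise → 6.5% → £1.66
Running shoes £136.82: clothing → 0% → £0.00
Extension cord £23.18: general merchandise → 6.5% → £1.51
Wall mirror £111.19: home furniture, under £150.00 → 1.75% → £1.95
Total tax = £19.72 + £0.32 + £1.02 + £27.24 + £12.29 + £1.19 + £0.96 + £1.66 + £1.51 + £1.95 = £67.86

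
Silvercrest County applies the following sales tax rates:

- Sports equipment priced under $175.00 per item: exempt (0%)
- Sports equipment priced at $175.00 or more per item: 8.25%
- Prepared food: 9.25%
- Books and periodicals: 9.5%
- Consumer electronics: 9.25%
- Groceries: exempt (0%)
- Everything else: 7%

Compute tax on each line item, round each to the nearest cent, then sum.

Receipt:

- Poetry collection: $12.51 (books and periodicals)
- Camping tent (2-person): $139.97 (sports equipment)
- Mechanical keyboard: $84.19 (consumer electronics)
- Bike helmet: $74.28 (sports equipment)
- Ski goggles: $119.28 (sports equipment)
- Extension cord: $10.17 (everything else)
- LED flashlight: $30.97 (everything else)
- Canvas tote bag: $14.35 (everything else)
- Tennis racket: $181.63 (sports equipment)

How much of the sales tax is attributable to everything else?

Extension cord $10.17: everything else → 7% → $0.71
LED flashlight $30.97: everything else → 7% → $2.17
Canvas tote bag $14.35: everything else → 7% → $1.00
Tax on everything else = $0.71 + $2.17 + $1.00 = $3.88

$3.88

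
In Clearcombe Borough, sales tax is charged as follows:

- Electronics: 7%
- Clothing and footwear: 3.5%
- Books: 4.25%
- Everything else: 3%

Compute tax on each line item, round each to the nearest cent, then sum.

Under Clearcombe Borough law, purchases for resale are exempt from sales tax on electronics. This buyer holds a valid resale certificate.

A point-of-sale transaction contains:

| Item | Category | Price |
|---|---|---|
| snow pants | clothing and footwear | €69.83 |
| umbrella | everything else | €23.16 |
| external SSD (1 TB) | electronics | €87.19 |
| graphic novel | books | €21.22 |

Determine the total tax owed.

€4.03

Snow pants €69.83: clothing and footwear → 3.5% → €2.44
Umbrella €23.16: everything else → 3% → €0.69
External SSD (1 TB) €87.19: electronics, buyer-exempt → 0% → €0.00
Graphic novel €21.22: books → 4.25% → €0.90
Total tax = €2.44 + €0.69 + €0.90 = €4.03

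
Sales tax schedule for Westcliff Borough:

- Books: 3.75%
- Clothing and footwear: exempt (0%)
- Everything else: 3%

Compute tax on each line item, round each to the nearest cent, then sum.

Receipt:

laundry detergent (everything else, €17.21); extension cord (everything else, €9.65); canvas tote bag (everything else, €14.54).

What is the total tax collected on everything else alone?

Laundry detergent €17.21: everything else → 3% → €0.52
Extension cord €9.65: everything else → 3% → €0.29
Canvas tote bag €14.54: everything else → 3% → €0.44
Tax on everything else = €0.52 + €0.29 + €0.44 = €1.25

€1.25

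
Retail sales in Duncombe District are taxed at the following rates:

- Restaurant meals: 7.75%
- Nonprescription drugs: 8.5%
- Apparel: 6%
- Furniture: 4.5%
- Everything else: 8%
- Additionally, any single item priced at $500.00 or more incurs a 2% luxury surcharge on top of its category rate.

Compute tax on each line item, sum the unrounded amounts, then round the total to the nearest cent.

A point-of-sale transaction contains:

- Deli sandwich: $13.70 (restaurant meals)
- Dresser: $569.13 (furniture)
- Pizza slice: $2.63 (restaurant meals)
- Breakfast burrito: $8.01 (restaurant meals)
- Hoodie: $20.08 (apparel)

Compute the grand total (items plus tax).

$653.63

Deli sandwich $13.70: restaurant meals → 7.75% → $1.06175
Dresser $569.13: furniture → 4.5% + 2% surcharge = 6.5% → $36.99345
Pizza slice $2.63: restaurant meals → 7.75% → $0.203825
Breakfast burrito $8.01: restaurant meals → 7.75% → $0.620775
Hoodie $20.08: apparel → 6% → $1.2048
Subtotal = $613.55; unrounded tax = $40.0846 → $40.08; total due = $653.63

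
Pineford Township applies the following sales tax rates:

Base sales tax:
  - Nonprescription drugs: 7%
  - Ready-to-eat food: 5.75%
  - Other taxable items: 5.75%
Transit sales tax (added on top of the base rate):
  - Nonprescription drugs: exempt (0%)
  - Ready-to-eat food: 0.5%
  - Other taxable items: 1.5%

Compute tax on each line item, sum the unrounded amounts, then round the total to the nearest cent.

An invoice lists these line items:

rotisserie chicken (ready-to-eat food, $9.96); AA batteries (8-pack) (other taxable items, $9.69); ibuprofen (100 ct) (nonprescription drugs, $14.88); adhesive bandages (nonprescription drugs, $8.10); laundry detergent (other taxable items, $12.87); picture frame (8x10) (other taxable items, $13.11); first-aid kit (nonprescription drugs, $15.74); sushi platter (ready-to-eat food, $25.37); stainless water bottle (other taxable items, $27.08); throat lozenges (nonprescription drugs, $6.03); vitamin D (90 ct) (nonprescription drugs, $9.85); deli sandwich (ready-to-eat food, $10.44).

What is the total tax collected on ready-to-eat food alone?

Rotisserie chicken $9.96: ready-to-eat food → 5.75% + 0.5% transit = 6.25% → $0.6225
Sushi platter $25.37: ready-to-eat food → 5.75% + 0.5% transit = 6.25% → $1.585625
Deli sandwich $10.44: ready-to-eat food → 5.75% + 0.5% transit = 6.25% → $0.6525
Tax on ready-to-eat food: unrounded sum = $2.860625 → $2.86

$2.86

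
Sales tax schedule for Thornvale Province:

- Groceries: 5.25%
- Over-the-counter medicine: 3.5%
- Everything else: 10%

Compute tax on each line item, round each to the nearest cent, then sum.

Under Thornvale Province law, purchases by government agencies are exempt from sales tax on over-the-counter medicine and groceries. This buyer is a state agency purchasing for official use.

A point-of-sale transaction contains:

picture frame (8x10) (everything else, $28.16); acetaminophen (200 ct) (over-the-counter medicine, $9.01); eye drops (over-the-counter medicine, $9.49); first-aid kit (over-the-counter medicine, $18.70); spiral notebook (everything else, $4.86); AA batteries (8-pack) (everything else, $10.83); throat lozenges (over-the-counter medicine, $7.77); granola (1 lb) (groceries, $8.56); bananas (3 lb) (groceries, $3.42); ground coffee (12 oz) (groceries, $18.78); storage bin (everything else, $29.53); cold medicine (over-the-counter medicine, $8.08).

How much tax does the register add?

Picture frame (8x10) $28.16: everything else → 10% → $2.82
Acetaminophen (200 ct) $9.01: over-the-counter medicine, buyer-exempt → 0% → $0.00
Eye drops $9.49: over-the-counter medicine, buyer-exempt → 0% → $0.00
First-aid kit $18.70: over-the-counter medicine, buyer-exempt → 0% → $0.00
Spiral notebook $4.86: everything else → 10% → $0.49
AA batteries (8-pack) $10.83: everything else → 10% → $1.08
Throat lozenges $7.77: over-the-counter medicine, buyer-exempt → 0% → $0.00
Granola (1 lb) $8.56: groceries, buyer-exempt → 0% → $0.00
Bananas (3 lb) $3.42: groceries, buyer-exempt → 0% → $0.00
Ground coffee (12 oz) $18.78: groceries, buyer-exempt → 0% → $0.00
Storage bin $29.53: everything else → 10% → $2.95
Cold medicine $8.08: over-the-counter medicine, buyer-exempt → 0% → $0.00
Total tax = $2.82 + $0.49 + $1.08 + $2.95 = $7.34

$7.34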